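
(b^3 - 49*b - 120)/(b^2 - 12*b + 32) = (b^2 + 8*b + 15)/(b - 4)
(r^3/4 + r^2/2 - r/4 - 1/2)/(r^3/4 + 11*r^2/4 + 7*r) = (r^3 + 2*r^2 - r - 2)/(r*(r^2 + 11*r + 28))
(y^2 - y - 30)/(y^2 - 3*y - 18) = (y + 5)/(y + 3)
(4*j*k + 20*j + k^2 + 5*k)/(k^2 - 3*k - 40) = (4*j + k)/(k - 8)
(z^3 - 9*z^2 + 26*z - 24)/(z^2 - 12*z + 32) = (z^2 - 5*z + 6)/(z - 8)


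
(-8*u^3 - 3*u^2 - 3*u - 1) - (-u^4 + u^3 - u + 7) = u^4 - 9*u^3 - 3*u^2 - 2*u - 8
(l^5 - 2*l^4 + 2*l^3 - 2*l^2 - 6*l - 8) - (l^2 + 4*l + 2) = l^5 - 2*l^4 + 2*l^3 - 3*l^2 - 10*l - 10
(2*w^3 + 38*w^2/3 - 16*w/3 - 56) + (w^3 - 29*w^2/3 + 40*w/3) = 3*w^3 + 3*w^2 + 8*w - 56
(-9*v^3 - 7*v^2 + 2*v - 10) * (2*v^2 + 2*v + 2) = -18*v^5 - 32*v^4 - 28*v^3 - 30*v^2 - 16*v - 20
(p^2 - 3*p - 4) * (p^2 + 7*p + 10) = p^4 + 4*p^3 - 15*p^2 - 58*p - 40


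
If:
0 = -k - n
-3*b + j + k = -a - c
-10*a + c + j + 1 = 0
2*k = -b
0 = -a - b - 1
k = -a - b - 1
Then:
No Solution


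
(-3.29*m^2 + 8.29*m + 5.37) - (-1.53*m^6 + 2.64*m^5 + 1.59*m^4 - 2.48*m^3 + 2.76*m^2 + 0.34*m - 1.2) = 1.53*m^6 - 2.64*m^5 - 1.59*m^4 + 2.48*m^3 - 6.05*m^2 + 7.95*m + 6.57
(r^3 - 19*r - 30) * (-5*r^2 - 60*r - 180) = -5*r^5 - 60*r^4 - 85*r^3 + 1290*r^2 + 5220*r + 5400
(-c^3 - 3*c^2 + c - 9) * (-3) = 3*c^3 + 9*c^2 - 3*c + 27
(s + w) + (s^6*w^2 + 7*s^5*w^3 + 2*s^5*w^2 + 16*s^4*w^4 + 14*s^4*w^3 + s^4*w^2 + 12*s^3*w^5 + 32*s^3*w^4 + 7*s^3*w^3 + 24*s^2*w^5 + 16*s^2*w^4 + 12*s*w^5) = s^6*w^2 + 7*s^5*w^3 + 2*s^5*w^2 + 16*s^4*w^4 + 14*s^4*w^3 + s^4*w^2 + 12*s^3*w^5 + 32*s^3*w^4 + 7*s^3*w^3 + 24*s^2*w^5 + 16*s^2*w^4 + 12*s*w^5 + s + w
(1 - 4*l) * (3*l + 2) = -12*l^2 - 5*l + 2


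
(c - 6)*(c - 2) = c^2 - 8*c + 12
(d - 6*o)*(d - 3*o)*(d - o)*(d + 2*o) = d^4 - 8*d^3*o + 7*d^2*o^2 + 36*d*o^3 - 36*o^4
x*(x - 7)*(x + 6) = x^3 - x^2 - 42*x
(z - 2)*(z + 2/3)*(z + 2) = z^3 + 2*z^2/3 - 4*z - 8/3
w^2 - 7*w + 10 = (w - 5)*(w - 2)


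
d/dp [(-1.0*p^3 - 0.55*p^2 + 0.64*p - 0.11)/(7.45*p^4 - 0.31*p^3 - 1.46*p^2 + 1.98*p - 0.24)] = (7.45*p^6 + 8.195*p^5 - 13.0145*p^4 - 0.2852*p^3 + 0.4631*p^2 - 0.0571999999999999*p + 0.0642)/(55.5025*p^8 - 4.619*p^7 - 21.6579*p^6 + 30.4072*p^5 - 2.672*p^4 - 5.6328*p^3 + 4.6212*p^2 - 0.9504*p + 0.0576)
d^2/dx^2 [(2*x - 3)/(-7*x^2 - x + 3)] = 2*(-(2*x - 3)*(14*x + 1)^2 + (42*x - 19)*(7*x^2 + x - 3))/(7*x^2 + x - 3)^3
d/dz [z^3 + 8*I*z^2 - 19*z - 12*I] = 3*z^2 + 16*I*z - 19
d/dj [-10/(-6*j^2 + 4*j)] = 10*(1 - 3*j)/(j^2*(3*j - 2)^2)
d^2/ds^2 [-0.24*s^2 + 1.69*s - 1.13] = -0.480000000000000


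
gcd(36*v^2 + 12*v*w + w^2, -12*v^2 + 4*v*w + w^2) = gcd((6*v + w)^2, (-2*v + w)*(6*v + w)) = 6*v + w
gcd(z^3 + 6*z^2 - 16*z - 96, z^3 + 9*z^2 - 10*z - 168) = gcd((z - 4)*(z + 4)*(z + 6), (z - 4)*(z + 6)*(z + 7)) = z^2 + 2*z - 24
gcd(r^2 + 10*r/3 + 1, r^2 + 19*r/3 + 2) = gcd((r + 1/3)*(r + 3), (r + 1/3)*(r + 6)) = r + 1/3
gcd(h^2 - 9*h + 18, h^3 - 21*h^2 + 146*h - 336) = h - 6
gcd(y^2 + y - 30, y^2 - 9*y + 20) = y - 5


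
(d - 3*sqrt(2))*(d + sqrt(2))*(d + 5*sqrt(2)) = d^3 + 3*sqrt(2)*d^2 - 26*d - 30*sqrt(2)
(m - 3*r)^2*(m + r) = m^3 - 5*m^2*r + 3*m*r^2 + 9*r^3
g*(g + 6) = g^2 + 6*g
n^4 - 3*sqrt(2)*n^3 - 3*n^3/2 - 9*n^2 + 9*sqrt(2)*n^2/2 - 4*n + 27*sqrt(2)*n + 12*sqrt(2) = (n - 4)*(n + 1/2)*(n + 2)*(n - 3*sqrt(2))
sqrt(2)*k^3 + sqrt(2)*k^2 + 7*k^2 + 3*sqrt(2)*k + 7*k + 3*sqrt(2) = (k + 1)*(k + 3*sqrt(2))*(sqrt(2)*k + 1)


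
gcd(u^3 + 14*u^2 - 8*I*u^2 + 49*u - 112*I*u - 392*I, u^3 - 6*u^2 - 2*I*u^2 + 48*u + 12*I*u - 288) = u - 8*I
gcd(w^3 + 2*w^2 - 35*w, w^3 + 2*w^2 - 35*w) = w^3 + 2*w^2 - 35*w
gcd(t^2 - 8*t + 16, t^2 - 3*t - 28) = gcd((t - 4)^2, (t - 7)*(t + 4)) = 1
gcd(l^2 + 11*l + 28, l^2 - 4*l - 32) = l + 4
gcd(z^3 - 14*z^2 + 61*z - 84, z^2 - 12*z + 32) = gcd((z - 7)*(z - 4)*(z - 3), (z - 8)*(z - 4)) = z - 4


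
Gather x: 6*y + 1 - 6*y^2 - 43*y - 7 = -6*y^2 - 37*y - 6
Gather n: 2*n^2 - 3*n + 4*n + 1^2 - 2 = 2*n^2 + n - 1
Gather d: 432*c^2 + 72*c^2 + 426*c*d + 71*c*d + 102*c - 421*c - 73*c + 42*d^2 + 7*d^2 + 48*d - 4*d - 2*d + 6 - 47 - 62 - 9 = 504*c^2 - 392*c + 49*d^2 + d*(497*c + 42) - 112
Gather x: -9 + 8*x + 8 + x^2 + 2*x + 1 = x^2 + 10*x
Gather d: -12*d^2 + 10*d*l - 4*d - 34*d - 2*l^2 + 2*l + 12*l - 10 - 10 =-12*d^2 + d*(10*l - 38) - 2*l^2 + 14*l - 20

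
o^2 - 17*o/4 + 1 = (o - 4)*(o - 1/4)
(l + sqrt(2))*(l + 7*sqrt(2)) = l^2 + 8*sqrt(2)*l + 14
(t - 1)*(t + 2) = t^2 + t - 2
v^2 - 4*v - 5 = (v - 5)*(v + 1)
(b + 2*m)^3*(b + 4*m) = b^4 + 10*b^3*m + 36*b^2*m^2 + 56*b*m^3 + 32*m^4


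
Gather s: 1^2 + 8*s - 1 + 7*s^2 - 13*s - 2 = 7*s^2 - 5*s - 2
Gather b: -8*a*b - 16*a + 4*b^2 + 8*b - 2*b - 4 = -16*a + 4*b^2 + b*(6 - 8*a) - 4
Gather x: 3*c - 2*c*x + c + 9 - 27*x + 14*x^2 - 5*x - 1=4*c + 14*x^2 + x*(-2*c - 32) + 8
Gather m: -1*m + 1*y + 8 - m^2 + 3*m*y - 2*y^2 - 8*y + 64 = -m^2 + m*(3*y - 1) - 2*y^2 - 7*y + 72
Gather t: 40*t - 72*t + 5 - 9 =-32*t - 4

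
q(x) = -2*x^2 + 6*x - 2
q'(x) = 6 - 4*x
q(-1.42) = -14.55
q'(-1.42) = 11.68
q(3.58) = -6.15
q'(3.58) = -8.32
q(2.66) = -0.19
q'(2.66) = -4.64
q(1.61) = 2.48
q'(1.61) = -0.44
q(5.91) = -36.40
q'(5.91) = -17.64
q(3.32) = -4.12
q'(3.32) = -7.28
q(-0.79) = -7.99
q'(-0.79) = 9.16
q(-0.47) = -5.26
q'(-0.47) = 7.88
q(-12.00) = -362.00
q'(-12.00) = 54.00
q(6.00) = -38.00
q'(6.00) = -18.00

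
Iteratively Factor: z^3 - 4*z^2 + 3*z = (z - 1)*(z^2 - 3*z) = (z - 3)*(z - 1)*(z)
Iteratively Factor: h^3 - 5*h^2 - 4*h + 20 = (h - 2)*(h^2 - 3*h - 10) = (h - 5)*(h - 2)*(h + 2)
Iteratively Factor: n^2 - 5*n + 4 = (n - 4)*(n - 1)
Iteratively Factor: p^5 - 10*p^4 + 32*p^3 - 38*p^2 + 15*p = (p - 3)*(p^4 - 7*p^3 + 11*p^2 - 5*p) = (p - 3)*(p - 1)*(p^3 - 6*p^2 + 5*p) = (p - 5)*(p - 3)*(p - 1)*(p^2 - p) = (p - 5)*(p - 3)*(p - 1)^2*(p)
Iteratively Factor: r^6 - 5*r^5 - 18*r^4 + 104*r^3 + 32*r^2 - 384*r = (r + 4)*(r^5 - 9*r^4 + 18*r^3 + 32*r^2 - 96*r) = (r - 4)*(r + 4)*(r^4 - 5*r^3 - 2*r^2 + 24*r) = (r - 4)*(r - 3)*(r + 4)*(r^3 - 2*r^2 - 8*r) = r*(r - 4)*(r - 3)*(r + 4)*(r^2 - 2*r - 8) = r*(r - 4)^2*(r - 3)*(r + 4)*(r + 2)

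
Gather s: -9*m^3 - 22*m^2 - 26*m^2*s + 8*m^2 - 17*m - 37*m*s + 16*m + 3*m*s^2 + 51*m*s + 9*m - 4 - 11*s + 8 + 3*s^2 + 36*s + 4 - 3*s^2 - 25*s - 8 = -9*m^3 - 14*m^2 + 3*m*s^2 + 8*m + s*(-26*m^2 + 14*m)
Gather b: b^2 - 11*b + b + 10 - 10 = b^2 - 10*b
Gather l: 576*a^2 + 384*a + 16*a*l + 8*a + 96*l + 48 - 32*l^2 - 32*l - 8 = 576*a^2 + 392*a - 32*l^2 + l*(16*a + 64) + 40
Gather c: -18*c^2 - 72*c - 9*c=-18*c^2 - 81*c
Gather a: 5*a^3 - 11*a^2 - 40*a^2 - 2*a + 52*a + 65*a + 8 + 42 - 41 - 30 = 5*a^3 - 51*a^2 + 115*a - 21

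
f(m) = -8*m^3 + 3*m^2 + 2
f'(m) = -24*m^2 + 6*m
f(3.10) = -207.50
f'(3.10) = -212.04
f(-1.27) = 23.23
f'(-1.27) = -46.33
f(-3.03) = 252.09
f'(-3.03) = -238.52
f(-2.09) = 88.14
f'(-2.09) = -117.37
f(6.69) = -2259.08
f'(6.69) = -1034.01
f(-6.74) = 2587.74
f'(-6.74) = -1130.70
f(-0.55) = 4.24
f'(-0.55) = -10.56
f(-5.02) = 1089.65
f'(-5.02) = -634.93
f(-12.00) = 14258.00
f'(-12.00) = -3528.00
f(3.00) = -187.00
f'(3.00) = -198.00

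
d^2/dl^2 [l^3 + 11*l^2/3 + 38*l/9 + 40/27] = 6*l + 22/3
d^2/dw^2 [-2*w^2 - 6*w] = -4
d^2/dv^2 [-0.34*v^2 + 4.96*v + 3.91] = -0.680000000000000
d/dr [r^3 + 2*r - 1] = 3*r^2 + 2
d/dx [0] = 0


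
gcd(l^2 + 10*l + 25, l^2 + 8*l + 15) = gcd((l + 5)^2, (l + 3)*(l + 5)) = l + 5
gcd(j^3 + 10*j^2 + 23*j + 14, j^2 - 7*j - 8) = j + 1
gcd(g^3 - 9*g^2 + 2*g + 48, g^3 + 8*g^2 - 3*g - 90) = g - 3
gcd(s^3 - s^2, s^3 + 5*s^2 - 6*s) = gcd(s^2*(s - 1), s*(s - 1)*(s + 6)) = s^2 - s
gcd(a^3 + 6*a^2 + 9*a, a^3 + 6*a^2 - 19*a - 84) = a + 3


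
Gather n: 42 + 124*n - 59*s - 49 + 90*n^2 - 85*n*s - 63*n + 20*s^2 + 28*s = 90*n^2 + n*(61 - 85*s) + 20*s^2 - 31*s - 7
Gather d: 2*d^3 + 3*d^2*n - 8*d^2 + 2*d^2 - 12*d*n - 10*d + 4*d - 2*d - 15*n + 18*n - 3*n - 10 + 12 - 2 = 2*d^3 + d^2*(3*n - 6) + d*(-12*n - 8)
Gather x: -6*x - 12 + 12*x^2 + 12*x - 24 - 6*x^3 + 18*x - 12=-6*x^3 + 12*x^2 + 24*x - 48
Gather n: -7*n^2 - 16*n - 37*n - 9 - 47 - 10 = -7*n^2 - 53*n - 66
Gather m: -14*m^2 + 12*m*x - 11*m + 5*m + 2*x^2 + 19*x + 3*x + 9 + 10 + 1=-14*m^2 + m*(12*x - 6) + 2*x^2 + 22*x + 20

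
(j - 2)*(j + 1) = j^2 - j - 2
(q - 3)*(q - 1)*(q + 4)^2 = q^4 + 4*q^3 - 13*q^2 - 40*q + 48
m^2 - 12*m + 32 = (m - 8)*(m - 4)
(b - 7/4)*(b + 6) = b^2 + 17*b/4 - 21/2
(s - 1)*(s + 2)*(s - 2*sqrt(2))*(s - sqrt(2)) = s^4 - 3*sqrt(2)*s^3 + s^3 - 3*sqrt(2)*s^2 + 2*s^2 + 4*s + 6*sqrt(2)*s - 8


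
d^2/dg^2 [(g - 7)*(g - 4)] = 2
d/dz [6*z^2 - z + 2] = 12*z - 1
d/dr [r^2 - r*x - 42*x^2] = 2*r - x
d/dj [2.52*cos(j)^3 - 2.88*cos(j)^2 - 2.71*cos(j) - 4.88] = (-7.56*cos(j)^2 + 5.76*cos(j) + 2.71)*sin(j)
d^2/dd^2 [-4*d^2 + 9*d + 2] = -8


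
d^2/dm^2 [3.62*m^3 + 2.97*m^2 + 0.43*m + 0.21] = 21.72*m + 5.94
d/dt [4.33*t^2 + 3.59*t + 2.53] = 8.66*t + 3.59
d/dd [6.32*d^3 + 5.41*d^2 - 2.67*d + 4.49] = 18.96*d^2 + 10.82*d - 2.67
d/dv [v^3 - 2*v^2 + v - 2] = 3*v^2 - 4*v + 1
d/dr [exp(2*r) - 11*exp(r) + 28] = (2*exp(r) - 11)*exp(r)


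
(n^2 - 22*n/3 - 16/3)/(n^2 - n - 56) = (n + 2/3)/(n + 7)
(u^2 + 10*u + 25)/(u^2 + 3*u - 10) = (u + 5)/(u - 2)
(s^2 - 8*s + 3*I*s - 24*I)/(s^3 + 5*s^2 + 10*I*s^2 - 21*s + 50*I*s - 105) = (s - 8)/(s^2 + s*(5 + 7*I) + 35*I)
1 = 1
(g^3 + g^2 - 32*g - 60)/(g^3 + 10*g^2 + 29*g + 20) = (g^2 - 4*g - 12)/(g^2 + 5*g + 4)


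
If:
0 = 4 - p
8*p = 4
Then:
No Solution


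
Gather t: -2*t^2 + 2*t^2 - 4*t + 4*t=0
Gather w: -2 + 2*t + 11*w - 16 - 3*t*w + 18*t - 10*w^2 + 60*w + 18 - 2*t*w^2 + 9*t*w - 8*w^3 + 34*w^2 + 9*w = 20*t - 8*w^3 + w^2*(24 - 2*t) + w*(6*t + 80)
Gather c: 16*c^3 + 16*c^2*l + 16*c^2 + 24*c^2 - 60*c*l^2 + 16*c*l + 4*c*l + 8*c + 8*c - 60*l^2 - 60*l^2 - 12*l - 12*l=16*c^3 + c^2*(16*l + 40) + c*(-60*l^2 + 20*l + 16) - 120*l^2 - 24*l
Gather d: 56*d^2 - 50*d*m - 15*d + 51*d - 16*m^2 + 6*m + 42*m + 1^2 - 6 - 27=56*d^2 + d*(36 - 50*m) - 16*m^2 + 48*m - 32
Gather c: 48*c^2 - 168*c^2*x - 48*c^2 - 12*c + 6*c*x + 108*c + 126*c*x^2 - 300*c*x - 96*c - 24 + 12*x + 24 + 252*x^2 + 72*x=-168*c^2*x + c*(126*x^2 - 294*x) + 252*x^2 + 84*x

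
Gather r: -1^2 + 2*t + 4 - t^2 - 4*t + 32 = -t^2 - 2*t + 35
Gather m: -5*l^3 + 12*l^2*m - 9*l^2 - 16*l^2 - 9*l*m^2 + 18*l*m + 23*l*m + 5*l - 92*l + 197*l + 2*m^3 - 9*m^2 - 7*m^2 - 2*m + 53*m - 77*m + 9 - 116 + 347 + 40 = -5*l^3 - 25*l^2 + 110*l + 2*m^3 + m^2*(-9*l - 16) + m*(12*l^2 + 41*l - 26) + 280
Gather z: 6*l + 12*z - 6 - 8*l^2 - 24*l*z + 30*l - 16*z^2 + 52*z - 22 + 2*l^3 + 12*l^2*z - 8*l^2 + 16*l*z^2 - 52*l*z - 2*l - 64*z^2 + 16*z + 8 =2*l^3 - 16*l^2 + 34*l + z^2*(16*l - 80) + z*(12*l^2 - 76*l + 80) - 20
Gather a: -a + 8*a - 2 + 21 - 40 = 7*a - 21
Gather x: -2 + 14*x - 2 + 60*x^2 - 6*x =60*x^2 + 8*x - 4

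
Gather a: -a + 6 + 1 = 7 - a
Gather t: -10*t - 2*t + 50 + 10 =60 - 12*t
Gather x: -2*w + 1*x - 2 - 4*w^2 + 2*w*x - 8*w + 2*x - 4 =-4*w^2 - 10*w + x*(2*w + 3) - 6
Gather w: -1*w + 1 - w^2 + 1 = -w^2 - w + 2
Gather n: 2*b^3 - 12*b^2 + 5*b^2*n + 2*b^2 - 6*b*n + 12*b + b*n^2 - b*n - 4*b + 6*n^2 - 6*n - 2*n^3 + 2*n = 2*b^3 - 10*b^2 + 8*b - 2*n^3 + n^2*(b + 6) + n*(5*b^2 - 7*b - 4)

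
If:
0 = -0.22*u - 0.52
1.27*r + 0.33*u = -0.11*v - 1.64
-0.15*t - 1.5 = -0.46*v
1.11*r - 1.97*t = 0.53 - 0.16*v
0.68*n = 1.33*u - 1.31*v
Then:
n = -10.56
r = -0.94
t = -0.55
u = -2.36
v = 3.08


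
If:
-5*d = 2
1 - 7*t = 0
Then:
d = -2/5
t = 1/7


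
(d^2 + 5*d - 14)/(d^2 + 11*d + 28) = (d - 2)/(d + 4)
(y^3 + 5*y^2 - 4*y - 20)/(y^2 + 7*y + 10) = y - 2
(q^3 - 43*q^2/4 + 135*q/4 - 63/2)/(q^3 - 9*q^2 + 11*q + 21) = (4*q^2 - 31*q + 42)/(4*(q^2 - 6*q - 7))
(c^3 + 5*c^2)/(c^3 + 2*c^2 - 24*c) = c*(c + 5)/(c^2 + 2*c - 24)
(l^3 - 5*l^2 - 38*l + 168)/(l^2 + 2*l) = (l^3 - 5*l^2 - 38*l + 168)/(l*(l + 2))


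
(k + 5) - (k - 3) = 8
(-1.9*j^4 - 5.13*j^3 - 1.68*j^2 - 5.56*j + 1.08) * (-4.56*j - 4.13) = 8.664*j^5 + 31.2398*j^4 + 28.8477*j^3 + 32.292*j^2 + 18.038*j - 4.4604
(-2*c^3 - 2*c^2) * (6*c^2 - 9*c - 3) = -12*c^5 + 6*c^4 + 24*c^3 + 6*c^2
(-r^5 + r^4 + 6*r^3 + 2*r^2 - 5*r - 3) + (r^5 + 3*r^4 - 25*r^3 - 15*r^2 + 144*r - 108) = 4*r^4 - 19*r^3 - 13*r^2 + 139*r - 111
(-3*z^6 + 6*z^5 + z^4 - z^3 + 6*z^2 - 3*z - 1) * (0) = 0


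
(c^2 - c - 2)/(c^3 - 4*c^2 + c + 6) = 1/(c - 3)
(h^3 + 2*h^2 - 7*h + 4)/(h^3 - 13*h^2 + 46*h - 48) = (h^3 + 2*h^2 - 7*h + 4)/(h^3 - 13*h^2 + 46*h - 48)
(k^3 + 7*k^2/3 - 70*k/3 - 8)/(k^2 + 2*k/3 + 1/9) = 3*(k^2 + 2*k - 24)/(3*k + 1)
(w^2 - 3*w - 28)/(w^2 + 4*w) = (w - 7)/w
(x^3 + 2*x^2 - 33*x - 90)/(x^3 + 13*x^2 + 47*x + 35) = (x^2 - 3*x - 18)/(x^2 + 8*x + 7)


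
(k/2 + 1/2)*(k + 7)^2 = k^3/2 + 15*k^2/2 + 63*k/2 + 49/2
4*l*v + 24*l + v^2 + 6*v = (4*l + v)*(v + 6)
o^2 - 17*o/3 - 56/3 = (o - 8)*(o + 7/3)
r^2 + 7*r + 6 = (r + 1)*(r + 6)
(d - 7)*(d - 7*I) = d^2 - 7*d - 7*I*d + 49*I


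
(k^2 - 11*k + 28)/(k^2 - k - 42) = (k - 4)/(k + 6)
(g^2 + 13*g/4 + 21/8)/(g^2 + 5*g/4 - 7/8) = (2*g + 3)/(2*g - 1)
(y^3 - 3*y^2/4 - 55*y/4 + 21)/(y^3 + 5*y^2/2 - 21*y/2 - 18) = (4*y - 7)/(2*(2*y + 3))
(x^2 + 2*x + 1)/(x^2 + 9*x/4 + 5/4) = 4*(x + 1)/(4*x + 5)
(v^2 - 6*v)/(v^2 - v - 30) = v/(v + 5)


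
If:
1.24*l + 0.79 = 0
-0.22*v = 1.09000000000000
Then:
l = -0.64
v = -4.95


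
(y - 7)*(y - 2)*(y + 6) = y^3 - 3*y^2 - 40*y + 84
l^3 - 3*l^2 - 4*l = l*(l - 4)*(l + 1)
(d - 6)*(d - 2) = d^2 - 8*d + 12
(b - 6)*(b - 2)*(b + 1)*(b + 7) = b^4 - 45*b^2 + 40*b + 84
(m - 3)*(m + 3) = m^2 - 9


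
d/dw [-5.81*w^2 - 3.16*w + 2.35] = -11.62*w - 3.16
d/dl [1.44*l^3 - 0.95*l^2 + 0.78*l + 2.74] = 4.32*l^2 - 1.9*l + 0.78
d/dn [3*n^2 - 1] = 6*n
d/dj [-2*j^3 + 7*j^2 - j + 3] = -6*j^2 + 14*j - 1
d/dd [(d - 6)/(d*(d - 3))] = (-d^2 + 12*d - 18)/(d^2*(d^2 - 6*d + 9))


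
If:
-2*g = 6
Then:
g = -3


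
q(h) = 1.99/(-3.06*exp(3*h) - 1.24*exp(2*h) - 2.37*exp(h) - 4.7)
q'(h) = 1.99*(9.18*exp(3*h) + 2.48*exp(2*h) + 2.37*exp(h))/(-3.06*exp(3*h) - 1.24*exp(2*h) - 2.37*exp(h) - 4.7)^2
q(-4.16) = -0.42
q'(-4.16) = 0.00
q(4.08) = -0.00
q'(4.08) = 0.00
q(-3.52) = -0.42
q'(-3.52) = 0.01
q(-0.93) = -0.33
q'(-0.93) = 0.10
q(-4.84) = -0.42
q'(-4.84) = 0.00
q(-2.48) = -0.41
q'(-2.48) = 0.02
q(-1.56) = -0.38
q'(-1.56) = 0.05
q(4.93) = -0.00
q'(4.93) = 0.00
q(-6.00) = -0.42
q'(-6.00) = 0.00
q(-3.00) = -0.41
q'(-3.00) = 0.01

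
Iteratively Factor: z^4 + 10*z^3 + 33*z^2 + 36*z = (z)*(z^3 + 10*z^2 + 33*z + 36) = z*(z + 3)*(z^2 + 7*z + 12) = z*(z + 3)^2*(z + 4)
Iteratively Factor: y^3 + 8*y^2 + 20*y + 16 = (y + 2)*(y^2 + 6*y + 8) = (y + 2)^2*(y + 4)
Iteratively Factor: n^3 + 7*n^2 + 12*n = (n + 3)*(n^2 + 4*n) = (n + 3)*(n + 4)*(n)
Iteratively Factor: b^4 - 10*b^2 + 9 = (b + 1)*(b^3 - b^2 - 9*b + 9) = (b - 1)*(b + 1)*(b^2 - 9) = (b - 1)*(b + 1)*(b + 3)*(b - 3)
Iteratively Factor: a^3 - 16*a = (a)*(a^2 - 16) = a*(a - 4)*(a + 4)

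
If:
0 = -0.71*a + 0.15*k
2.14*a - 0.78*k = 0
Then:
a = 0.00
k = 0.00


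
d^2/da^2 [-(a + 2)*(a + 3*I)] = -2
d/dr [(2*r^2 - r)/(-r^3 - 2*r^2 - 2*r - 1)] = (2*r^4 - 2*r^3 - 6*r^2 - 4*r + 1)/(r^6 + 4*r^5 + 8*r^4 + 10*r^3 + 8*r^2 + 4*r + 1)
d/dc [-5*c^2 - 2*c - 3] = -10*c - 2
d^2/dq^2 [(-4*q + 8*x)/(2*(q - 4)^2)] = 4*(-q + 6*x - 8)/(q - 4)^4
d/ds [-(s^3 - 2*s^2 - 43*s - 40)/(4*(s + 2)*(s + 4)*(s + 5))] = (-13*s^2 - 32*s + 8)/(4*(s^4 + 12*s^3 + 52*s^2 + 96*s + 64))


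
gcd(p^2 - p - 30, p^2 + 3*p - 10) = p + 5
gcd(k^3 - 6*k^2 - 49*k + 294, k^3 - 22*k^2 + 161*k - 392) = k - 7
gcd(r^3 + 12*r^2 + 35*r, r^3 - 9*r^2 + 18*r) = r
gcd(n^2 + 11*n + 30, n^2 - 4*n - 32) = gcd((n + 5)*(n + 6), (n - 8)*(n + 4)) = 1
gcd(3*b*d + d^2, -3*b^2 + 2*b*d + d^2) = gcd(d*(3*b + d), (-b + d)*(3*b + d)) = 3*b + d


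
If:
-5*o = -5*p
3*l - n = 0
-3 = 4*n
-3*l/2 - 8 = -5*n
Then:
No Solution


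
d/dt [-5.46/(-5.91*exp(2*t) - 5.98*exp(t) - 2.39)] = (-64.5372*exp(t) - 32.6508)*exp(t)/(5.91*exp(2*t) + 5.98*exp(t) + 2.39)^2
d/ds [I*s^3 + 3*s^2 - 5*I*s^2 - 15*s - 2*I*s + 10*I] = 3*I*s^2 + s*(6 - 10*I) - 15 - 2*I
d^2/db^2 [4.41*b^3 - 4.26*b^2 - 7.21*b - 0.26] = 26.46*b - 8.52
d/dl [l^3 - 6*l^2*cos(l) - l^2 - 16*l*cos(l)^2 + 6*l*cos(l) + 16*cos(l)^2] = 6*l^2*sin(l) + 3*l^2 - 6*l*sin(l) + 16*l*sin(2*l) - 12*l*cos(l) - 2*l - 16*sin(2*l) - 16*cos(l)^2 + 6*cos(l)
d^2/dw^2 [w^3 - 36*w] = 6*w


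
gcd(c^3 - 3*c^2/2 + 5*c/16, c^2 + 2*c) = c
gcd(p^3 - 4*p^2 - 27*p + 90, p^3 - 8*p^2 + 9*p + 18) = p^2 - 9*p + 18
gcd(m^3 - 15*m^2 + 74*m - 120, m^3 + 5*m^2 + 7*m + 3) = 1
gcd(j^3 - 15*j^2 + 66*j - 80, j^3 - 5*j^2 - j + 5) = j - 5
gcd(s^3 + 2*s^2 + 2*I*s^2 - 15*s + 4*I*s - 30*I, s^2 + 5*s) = s + 5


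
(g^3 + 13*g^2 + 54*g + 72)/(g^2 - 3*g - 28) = (g^2 + 9*g + 18)/(g - 7)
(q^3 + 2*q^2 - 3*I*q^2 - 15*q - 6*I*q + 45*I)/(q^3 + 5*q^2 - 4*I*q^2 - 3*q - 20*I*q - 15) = (q - 3)/(q - I)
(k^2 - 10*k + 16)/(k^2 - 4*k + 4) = (k - 8)/(k - 2)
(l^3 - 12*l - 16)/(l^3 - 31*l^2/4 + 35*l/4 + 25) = 4*(l^2 + 4*l + 4)/(4*l^2 - 15*l - 25)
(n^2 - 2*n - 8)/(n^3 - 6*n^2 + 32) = 1/(n - 4)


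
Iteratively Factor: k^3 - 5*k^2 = (k)*(k^2 - 5*k) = k*(k - 5)*(k)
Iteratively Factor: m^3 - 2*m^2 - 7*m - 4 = (m + 1)*(m^2 - 3*m - 4) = (m - 4)*(m + 1)*(m + 1)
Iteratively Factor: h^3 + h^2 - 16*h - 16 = (h + 4)*(h^2 - 3*h - 4) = (h + 1)*(h + 4)*(h - 4)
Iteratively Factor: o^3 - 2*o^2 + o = (o)*(o^2 - 2*o + 1) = o*(o - 1)*(o - 1)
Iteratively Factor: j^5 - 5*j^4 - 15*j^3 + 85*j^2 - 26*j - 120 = (j + 1)*(j^4 - 6*j^3 - 9*j^2 + 94*j - 120) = (j - 2)*(j + 1)*(j^3 - 4*j^2 - 17*j + 60) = (j - 2)*(j + 1)*(j + 4)*(j^2 - 8*j + 15) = (j - 3)*(j - 2)*(j + 1)*(j + 4)*(j - 5)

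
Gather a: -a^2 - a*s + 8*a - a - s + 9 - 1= -a^2 + a*(7 - s) - s + 8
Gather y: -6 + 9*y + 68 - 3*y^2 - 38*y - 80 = -3*y^2 - 29*y - 18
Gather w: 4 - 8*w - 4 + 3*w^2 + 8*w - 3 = 3*w^2 - 3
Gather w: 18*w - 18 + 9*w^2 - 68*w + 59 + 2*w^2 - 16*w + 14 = 11*w^2 - 66*w + 55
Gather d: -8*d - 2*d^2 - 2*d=-2*d^2 - 10*d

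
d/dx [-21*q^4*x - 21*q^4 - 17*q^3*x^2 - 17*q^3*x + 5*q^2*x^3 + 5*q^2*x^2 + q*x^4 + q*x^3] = q*(-21*q^3 - 34*q^2*x - 17*q^2 + 15*q*x^2 + 10*q*x + 4*x^3 + 3*x^2)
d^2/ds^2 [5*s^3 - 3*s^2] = 30*s - 6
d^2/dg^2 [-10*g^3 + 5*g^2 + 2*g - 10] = 10 - 60*g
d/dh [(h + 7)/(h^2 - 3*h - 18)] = (h^2 - 3*h - (h + 7)*(2*h - 3) - 18)/(-h^2 + 3*h + 18)^2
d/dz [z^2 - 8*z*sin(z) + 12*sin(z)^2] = -8*z*cos(z) + 2*z - 8*sin(z) + 12*sin(2*z)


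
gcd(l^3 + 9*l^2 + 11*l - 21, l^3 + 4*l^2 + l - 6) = l^2 + 2*l - 3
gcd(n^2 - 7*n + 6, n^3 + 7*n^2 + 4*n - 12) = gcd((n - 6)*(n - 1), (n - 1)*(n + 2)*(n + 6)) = n - 1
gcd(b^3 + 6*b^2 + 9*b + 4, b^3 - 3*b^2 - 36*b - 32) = b^2 + 5*b + 4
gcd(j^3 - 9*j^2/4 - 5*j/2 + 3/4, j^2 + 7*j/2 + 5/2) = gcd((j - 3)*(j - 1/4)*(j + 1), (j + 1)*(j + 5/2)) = j + 1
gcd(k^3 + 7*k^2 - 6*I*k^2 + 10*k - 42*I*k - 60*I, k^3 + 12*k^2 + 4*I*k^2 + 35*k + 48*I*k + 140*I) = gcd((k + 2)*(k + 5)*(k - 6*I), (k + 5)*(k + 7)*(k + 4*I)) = k + 5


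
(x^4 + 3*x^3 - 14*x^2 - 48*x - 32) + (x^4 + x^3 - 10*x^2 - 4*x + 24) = 2*x^4 + 4*x^3 - 24*x^2 - 52*x - 8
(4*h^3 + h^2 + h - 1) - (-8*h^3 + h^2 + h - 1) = 12*h^3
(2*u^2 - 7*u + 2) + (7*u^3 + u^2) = 7*u^3 + 3*u^2 - 7*u + 2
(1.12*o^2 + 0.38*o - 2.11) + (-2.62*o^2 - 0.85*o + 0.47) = -1.5*o^2 - 0.47*o - 1.64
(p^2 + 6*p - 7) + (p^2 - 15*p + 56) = 2*p^2 - 9*p + 49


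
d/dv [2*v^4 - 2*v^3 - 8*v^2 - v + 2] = 8*v^3 - 6*v^2 - 16*v - 1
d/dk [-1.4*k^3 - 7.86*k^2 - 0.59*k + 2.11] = -4.2*k^2 - 15.72*k - 0.59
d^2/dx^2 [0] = 0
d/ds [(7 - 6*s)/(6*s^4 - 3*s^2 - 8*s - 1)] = 2*(-18*s^4 + 9*s^2 + 24*s - (6*s - 7)*(-12*s^3 + 3*s + 4) + 3)/(-6*s^4 + 3*s^2 + 8*s + 1)^2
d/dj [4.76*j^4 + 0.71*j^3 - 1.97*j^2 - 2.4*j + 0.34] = 19.04*j^3 + 2.13*j^2 - 3.94*j - 2.4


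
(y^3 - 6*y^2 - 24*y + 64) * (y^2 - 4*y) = y^5 - 10*y^4 + 160*y^2 - 256*y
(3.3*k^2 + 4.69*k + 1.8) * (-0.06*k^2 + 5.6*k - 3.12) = -0.198*k^4 + 18.1986*k^3 + 15.86*k^2 - 4.5528*k - 5.616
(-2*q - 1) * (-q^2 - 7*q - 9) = 2*q^3 + 15*q^2 + 25*q + 9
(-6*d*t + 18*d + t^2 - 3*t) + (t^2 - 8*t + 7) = -6*d*t + 18*d + 2*t^2 - 11*t + 7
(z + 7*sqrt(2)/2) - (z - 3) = 3 + 7*sqrt(2)/2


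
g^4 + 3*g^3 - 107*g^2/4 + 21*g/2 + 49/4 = (g - 7/2)*(g - 1)*(g + 1/2)*(g + 7)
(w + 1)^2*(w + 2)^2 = w^4 + 6*w^3 + 13*w^2 + 12*w + 4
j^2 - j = j*(j - 1)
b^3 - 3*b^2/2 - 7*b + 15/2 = (b - 3)*(b - 1)*(b + 5/2)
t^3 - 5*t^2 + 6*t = t*(t - 3)*(t - 2)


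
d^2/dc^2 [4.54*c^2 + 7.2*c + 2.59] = 9.08000000000000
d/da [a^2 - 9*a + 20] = 2*a - 9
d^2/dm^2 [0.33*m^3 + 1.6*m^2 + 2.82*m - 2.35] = 1.98*m + 3.2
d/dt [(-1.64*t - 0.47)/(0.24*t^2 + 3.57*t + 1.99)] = (0.3936*t^2 + 0.2256*t - 1.5857)/(0.0576*t^4 + 1.7136*t^3 + 13.7001*t^2 + 14.2086*t + 3.9601)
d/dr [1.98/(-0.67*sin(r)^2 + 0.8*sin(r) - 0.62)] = (2.6532*sin(r) - 1.584)*cos(r)/(0.67*sin(r)^2 - 0.8*sin(r) + 0.62)^2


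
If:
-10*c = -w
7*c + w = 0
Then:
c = 0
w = 0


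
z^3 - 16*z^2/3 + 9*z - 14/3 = (z - 7/3)*(z - 2)*(z - 1)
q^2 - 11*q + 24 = (q - 8)*(q - 3)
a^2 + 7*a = a*(a + 7)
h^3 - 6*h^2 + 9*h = h*(h - 3)^2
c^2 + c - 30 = (c - 5)*(c + 6)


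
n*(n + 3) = n^2 + 3*n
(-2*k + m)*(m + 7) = -2*k*m - 14*k + m^2 + 7*m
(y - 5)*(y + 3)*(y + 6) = y^3 + 4*y^2 - 27*y - 90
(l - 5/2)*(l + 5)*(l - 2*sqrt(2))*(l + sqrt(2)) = l^4 - sqrt(2)*l^3 + 5*l^3/2 - 33*l^2/2 - 5*sqrt(2)*l^2/2 - 10*l + 25*sqrt(2)*l/2 + 50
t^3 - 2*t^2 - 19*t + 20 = (t - 5)*(t - 1)*(t + 4)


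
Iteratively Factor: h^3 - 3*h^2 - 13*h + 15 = (h - 1)*(h^2 - 2*h - 15) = (h - 5)*(h - 1)*(h + 3)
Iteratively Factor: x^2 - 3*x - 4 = (x + 1)*(x - 4)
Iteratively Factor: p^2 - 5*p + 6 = (p - 3)*(p - 2)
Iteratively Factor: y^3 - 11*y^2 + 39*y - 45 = (y - 3)*(y^2 - 8*y + 15) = (y - 5)*(y - 3)*(y - 3)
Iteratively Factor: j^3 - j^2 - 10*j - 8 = (j + 2)*(j^2 - 3*j - 4) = (j - 4)*(j + 2)*(j + 1)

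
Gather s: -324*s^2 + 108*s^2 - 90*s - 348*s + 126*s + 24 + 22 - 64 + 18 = -216*s^2 - 312*s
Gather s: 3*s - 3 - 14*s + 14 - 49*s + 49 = 60 - 60*s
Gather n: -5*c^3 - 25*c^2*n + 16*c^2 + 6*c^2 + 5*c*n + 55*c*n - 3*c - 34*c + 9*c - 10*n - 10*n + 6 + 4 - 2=-5*c^3 + 22*c^2 - 28*c + n*(-25*c^2 + 60*c - 20) + 8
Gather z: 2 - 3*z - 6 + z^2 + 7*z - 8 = z^2 + 4*z - 12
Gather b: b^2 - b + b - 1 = b^2 - 1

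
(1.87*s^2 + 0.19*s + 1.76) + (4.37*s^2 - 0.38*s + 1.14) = 6.24*s^2 - 0.19*s + 2.9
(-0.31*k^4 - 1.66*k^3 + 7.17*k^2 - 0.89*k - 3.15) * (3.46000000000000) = -1.0726*k^4 - 5.7436*k^3 + 24.8082*k^2 - 3.0794*k - 10.899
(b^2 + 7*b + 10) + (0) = b^2 + 7*b + 10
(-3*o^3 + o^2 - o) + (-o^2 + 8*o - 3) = -3*o^3 + 7*o - 3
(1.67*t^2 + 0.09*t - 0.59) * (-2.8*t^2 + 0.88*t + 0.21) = -4.676*t^4 + 1.2176*t^3 + 2.0819*t^2 - 0.5003*t - 0.1239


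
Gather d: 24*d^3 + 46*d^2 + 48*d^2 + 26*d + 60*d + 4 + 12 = 24*d^3 + 94*d^2 + 86*d + 16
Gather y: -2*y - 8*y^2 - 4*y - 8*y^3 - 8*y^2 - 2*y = -8*y^3 - 16*y^2 - 8*y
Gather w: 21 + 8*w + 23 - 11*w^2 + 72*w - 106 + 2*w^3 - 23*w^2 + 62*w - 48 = 2*w^3 - 34*w^2 + 142*w - 110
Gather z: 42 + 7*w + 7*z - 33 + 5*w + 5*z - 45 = 12*w + 12*z - 36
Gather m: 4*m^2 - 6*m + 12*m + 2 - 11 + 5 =4*m^2 + 6*m - 4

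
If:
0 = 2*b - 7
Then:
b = 7/2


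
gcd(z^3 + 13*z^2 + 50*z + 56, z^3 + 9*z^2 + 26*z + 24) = z^2 + 6*z + 8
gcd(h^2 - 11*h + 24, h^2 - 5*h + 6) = h - 3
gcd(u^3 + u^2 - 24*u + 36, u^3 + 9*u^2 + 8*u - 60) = u^2 + 4*u - 12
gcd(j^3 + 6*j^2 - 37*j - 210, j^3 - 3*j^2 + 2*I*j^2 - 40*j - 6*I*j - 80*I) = j + 5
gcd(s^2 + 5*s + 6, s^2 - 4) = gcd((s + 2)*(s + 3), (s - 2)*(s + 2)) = s + 2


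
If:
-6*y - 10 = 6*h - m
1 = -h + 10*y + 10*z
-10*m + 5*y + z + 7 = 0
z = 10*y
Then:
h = -685/443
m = 1534/2215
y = -11/2215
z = -22/443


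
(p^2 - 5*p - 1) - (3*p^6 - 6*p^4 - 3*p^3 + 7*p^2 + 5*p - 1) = -3*p^6 + 6*p^4 + 3*p^3 - 6*p^2 - 10*p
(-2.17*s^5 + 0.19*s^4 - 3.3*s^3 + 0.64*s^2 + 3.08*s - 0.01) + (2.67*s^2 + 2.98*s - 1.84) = -2.17*s^5 + 0.19*s^4 - 3.3*s^3 + 3.31*s^2 + 6.06*s - 1.85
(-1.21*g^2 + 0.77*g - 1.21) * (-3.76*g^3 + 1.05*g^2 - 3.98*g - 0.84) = 4.5496*g^5 - 4.1657*g^4 + 10.1739*g^3 - 3.3187*g^2 + 4.169*g + 1.0164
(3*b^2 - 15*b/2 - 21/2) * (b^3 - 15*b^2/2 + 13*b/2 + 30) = 3*b^5 - 30*b^4 + 261*b^3/4 + 120*b^2 - 1173*b/4 - 315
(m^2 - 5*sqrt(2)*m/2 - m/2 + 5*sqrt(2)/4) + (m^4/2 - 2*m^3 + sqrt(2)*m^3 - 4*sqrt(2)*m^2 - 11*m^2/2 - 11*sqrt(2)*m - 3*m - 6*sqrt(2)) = m^4/2 - 2*m^3 + sqrt(2)*m^3 - 4*sqrt(2)*m^2 - 9*m^2/2 - 27*sqrt(2)*m/2 - 7*m/2 - 19*sqrt(2)/4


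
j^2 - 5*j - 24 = (j - 8)*(j + 3)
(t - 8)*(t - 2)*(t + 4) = t^3 - 6*t^2 - 24*t + 64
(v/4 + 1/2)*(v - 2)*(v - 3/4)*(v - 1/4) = v^4/4 - v^3/4 - 61*v^2/64 + v - 3/16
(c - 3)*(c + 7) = c^2 + 4*c - 21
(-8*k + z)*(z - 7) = -8*k*z + 56*k + z^2 - 7*z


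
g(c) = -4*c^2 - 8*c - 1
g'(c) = -8*c - 8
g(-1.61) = 1.51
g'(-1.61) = 4.88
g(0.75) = -9.25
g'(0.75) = -14.00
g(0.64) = -7.76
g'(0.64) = -13.12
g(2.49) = -45.72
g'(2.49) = -27.92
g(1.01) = -13.16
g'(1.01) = -16.08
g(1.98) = -32.52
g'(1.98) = -23.84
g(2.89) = -57.53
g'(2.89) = -31.12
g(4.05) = -99.01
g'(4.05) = -40.40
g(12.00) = -673.00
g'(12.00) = -104.00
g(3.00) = -61.00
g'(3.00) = -32.00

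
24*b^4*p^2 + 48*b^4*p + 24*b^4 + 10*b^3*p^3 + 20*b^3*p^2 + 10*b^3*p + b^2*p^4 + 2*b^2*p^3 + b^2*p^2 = (4*b + p)*(6*b + p)*(b*p + b)^2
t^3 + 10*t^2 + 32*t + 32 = (t + 2)*(t + 4)^2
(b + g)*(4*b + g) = 4*b^2 + 5*b*g + g^2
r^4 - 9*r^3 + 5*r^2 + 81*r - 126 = (r - 7)*(r - 3)*(r - 2)*(r + 3)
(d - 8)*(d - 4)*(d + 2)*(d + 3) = d^4 - 7*d^3 - 22*d^2 + 88*d + 192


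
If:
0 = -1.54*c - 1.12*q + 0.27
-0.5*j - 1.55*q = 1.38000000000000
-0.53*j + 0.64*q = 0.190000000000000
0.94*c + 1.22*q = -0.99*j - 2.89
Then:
No Solution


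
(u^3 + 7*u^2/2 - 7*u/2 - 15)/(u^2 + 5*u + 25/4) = 2*(u^2 + u - 6)/(2*u + 5)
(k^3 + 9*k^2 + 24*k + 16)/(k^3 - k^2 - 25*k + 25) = (k^3 + 9*k^2 + 24*k + 16)/(k^3 - k^2 - 25*k + 25)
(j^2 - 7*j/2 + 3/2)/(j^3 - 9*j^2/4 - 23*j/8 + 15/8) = 4/(4*j + 5)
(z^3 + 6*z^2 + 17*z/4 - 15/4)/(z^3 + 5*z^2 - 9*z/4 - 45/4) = (2*z - 1)/(2*z - 3)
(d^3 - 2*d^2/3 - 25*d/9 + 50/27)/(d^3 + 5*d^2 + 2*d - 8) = (27*d^3 - 18*d^2 - 75*d + 50)/(27*(d^3 + 5*d^2 + 2*d - 8))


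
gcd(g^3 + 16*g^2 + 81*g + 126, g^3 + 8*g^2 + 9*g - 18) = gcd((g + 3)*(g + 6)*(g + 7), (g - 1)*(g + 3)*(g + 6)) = g^2 + 9*g + 18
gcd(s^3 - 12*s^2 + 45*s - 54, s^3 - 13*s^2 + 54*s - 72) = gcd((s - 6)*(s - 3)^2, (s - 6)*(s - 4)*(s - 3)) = s^2 - 9*s + 18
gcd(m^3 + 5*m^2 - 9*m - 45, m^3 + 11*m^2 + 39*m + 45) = m^2 + 8*m + 15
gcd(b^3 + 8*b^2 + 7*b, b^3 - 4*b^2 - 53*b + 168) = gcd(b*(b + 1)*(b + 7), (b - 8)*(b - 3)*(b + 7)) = b + 7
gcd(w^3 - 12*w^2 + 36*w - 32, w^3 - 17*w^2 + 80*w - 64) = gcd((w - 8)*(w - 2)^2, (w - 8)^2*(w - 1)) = w - 8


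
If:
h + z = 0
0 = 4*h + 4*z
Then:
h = -z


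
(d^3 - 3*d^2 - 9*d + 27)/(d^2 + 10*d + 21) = (d^2 - 6*d + 9)/(d + 7)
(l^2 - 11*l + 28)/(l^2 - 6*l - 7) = (l - 4)/(l + 1)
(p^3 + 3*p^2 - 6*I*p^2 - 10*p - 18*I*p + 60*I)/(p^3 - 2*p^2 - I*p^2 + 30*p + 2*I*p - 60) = (p + 5)/(p + 5*I)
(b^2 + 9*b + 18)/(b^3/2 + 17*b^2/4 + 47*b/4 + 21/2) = 4*(b + 6)/(2*b^2 + 11*b + 14)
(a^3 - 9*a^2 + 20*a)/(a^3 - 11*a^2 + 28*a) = (a - 5)/(a - 7)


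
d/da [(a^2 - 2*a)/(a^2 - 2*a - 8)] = 16*(1 - a)/(a^4 - 4*a^3 - 12*a^2 + 32*a + 64)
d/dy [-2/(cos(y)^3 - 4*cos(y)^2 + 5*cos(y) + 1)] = 2*(-3*cos(y)^2 + 8*cos(y) - 5)*sin(y)/(cos(y)^3 - 4*cos(y)^2 + 5*cos(y) + 1)^2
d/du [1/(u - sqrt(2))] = -1/(u - sqrt(2))^2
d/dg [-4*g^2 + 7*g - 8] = 7 - 8*g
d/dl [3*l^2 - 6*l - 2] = 6*l - 6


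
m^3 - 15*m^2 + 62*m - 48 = (m - 8)*(m - 6)*(m - 1)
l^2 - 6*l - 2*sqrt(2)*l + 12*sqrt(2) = (l - 6)*(l - 2*sqrt(2))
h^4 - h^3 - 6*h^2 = h^2*(h - 3)*(h + 2)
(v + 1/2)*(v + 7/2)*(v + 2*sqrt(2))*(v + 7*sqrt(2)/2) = v^4 + 4*v^3 + 11*sqrt(2)*v^3/2 + 63*v^2/4 + 22*sqrt(2)*v^2 + 77*sqrt(2)*v/8 + 56*v + 49/2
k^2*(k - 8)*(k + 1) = k^4 - 7*k^3 - 8*k^2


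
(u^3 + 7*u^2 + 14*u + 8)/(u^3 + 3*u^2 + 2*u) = (u + 4)/u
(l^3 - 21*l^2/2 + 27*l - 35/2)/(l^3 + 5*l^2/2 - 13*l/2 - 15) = (l^2 - 8*l + 7)/(l^2 + 5*l + 6)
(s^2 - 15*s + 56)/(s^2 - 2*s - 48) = (s - 7)/(s + 6)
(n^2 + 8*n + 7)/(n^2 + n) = (n + 7)/n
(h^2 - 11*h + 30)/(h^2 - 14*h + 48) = (h - 5)/(h - 8)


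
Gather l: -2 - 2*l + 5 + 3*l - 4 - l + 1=0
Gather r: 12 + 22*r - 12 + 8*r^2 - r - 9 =8*r^2 + 21*r - 9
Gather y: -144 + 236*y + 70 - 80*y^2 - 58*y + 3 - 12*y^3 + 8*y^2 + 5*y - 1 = -12*y^3 - 72*y^2 + 183*y - 72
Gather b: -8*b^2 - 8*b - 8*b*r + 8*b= -8*b^2 - 8*b*r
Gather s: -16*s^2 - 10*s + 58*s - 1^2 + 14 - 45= -16*s^2 + 48*s - 32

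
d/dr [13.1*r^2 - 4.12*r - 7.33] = 26.2*r - 4.12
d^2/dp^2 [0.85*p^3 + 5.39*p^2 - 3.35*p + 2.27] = 5.1*p + 10.78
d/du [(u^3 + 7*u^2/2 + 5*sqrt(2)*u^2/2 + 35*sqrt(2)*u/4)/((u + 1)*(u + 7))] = (4*u^4 + 64*u^3 + 45*sqrt(2)*u^2 + 196*u^2 + 196*u + 140*sqrt(2)*u + 245*sqrt(2))/(4*(u^4 + 16*u^3 + 78*u^2 + 112*u + 49))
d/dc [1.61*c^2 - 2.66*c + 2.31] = 3.22*c - 2.66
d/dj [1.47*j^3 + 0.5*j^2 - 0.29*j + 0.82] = 4.41*j^2 + 1.0*j - 0.29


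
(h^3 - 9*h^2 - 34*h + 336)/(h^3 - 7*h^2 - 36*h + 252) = (h - 8)/(h - 6)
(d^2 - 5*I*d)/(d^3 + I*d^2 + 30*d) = 1/(d + 6*I)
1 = 1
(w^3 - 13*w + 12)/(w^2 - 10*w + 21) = (w^2 + 3*w - 4)/(w - 7)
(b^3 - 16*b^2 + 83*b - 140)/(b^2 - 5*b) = b - 11 + 28/b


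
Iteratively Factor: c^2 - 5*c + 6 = (c - 2)*(c - 3)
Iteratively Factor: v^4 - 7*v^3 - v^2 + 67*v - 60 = (v + 3)*(v^3 - 10*v^2 + 29*v - 20) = (v - 1)*(v + 3)*(v^2 - 9*v + 20) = (v - 5)*(v - 1)*(v + 3)*(v - 4)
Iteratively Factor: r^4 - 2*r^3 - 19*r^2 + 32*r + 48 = (r + 1)*(r^3 - 3*r^2 - 16*r + 48) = (r - 3)*(r + 1)*(r^2 - 16) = (r - 4)*(r - 3)*(r + 1)*(r + 4)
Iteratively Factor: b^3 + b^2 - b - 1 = (b + 1)*(b^2 - 1) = (b + 1)^2*(b - 1)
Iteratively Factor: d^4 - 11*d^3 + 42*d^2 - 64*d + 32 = (d - 1)*(d^3 - 10*d^2 + 32*d - 32) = (d - 4)*(d - 1)*(d^2 - 6*d + 8) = (d - 4)^2*(d - 1)*(d - 2)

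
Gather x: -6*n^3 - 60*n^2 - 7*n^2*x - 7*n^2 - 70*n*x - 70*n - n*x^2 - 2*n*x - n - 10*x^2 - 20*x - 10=-6*n^3 - 67*n^2 - 71*n + x^2*(-n - 10) + x*(-7*n^2 - 72*n - 20) - 10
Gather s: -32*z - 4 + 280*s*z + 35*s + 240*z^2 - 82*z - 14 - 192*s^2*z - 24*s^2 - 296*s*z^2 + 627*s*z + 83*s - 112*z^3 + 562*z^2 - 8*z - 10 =s^2*(-192*z - 24) + s*(-296*z^2 + 907*z + 118) - 112*z^3 + 802*z^2 - 122*z - 28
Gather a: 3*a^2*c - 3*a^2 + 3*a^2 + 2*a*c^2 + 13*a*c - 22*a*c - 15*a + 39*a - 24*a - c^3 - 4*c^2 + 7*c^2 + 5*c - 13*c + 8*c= 3*a^2*c + a*(2*c^2 - 9*c) - c^3 + 3*c^2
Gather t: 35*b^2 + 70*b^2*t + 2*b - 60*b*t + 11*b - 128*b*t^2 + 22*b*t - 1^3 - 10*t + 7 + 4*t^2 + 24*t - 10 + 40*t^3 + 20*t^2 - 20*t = 35*b^2 + 13*b + 40*t^3 + t^2*(24 - 128*b) + t*(70*b^2 - 38*b - 6) - 4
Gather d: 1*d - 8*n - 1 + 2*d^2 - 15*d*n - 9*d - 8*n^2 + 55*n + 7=2*d^2 + d*(-15*n - 8) - 8*n^2 + 47*n + 6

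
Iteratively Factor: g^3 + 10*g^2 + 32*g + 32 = (g + 2)*(g^2 + 8*g + 16) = (g + 2)*(g + 4)*(g + 4)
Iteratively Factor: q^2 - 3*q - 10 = (q + 2)*(q - 5)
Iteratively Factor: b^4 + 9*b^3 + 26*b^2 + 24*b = (b + 3)*(b^3 + 6*b^2 + 8*b) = (b + 2)*(b + 3)*(b^2 + 4*b) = (b + 2)*(b + 3)*(b + 4)*(b)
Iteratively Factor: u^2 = (u)*(u)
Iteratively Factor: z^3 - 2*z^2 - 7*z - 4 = (z + 1)*(z^2 - 3*z - 4) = (z + 1)^2*(z - 4)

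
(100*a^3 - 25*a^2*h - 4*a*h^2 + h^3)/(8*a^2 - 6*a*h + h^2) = (25*a^2 - h^2)/(2*a - h)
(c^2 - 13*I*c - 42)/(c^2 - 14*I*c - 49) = (c - 6*I)/(c - 7*I)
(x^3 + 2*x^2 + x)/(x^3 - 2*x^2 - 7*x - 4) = x/(x - 4)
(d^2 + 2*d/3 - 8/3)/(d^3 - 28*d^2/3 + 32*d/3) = (d + 2)/(d*(d - 8))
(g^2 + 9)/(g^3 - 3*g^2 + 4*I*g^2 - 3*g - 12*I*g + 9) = (g - 3*I)/(g^2 + g*(-3 + I) - 3*I)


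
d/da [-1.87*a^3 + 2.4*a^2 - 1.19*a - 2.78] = -5.61*a^2 + 4.8*a - 1.19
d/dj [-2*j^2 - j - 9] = -4*j - 1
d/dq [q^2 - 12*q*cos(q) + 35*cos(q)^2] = 12*q*sin(q) + 2*q - 35*sin(2*q) - 12*cos(q)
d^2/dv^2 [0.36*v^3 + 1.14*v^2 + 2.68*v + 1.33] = 2.16*v + 2.28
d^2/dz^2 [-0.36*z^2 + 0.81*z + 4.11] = -0.720000000000000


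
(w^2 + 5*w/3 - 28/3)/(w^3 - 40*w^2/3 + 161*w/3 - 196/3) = (w + 4)/(w^2 - 11*w + 28)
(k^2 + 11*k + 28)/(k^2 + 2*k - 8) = (k + 7)/(k - 2)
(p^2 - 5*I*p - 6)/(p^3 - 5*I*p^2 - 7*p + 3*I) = (p - 2*I)/(p^2 - 2*I*p - 1)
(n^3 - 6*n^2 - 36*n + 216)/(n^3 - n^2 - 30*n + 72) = (n^2 - 12*n + 36)/(n^2 - 7*n + 12)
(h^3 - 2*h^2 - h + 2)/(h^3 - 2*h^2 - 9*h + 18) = (h^2 - 1)/(h^2 - 9)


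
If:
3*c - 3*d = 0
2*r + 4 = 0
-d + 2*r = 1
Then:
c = -5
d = -5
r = -2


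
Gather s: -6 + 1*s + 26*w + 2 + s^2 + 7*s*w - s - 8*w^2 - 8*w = s^2 + 7*s*w - 8*w^2 + 18*w - 4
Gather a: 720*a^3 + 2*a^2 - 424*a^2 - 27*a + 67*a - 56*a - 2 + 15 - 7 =720*a^3 - 422*a^2 - 16*a + 6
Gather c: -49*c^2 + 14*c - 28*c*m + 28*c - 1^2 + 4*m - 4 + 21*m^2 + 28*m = -49*c^2 + c*(42 - 28*m) + 21*m^2 + 32*m - 5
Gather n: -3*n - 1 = -3*n - 1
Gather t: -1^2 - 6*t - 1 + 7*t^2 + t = 7*t^2 - 5*t - 2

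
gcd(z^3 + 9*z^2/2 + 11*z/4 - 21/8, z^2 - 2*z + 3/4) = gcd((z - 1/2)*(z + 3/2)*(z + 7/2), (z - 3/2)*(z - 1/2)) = z - 1/2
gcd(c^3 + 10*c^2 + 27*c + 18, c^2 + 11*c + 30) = c + 6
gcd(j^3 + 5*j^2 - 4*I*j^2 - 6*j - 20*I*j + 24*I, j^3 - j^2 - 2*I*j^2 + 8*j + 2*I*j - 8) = j^2 + j*(-1 - 4*I) + 4*I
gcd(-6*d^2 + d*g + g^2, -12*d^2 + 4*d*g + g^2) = 2*d - g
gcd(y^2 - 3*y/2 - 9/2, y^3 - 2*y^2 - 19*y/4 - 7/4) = 1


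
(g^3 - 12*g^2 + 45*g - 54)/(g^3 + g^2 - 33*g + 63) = (g - 6)/(g + 7)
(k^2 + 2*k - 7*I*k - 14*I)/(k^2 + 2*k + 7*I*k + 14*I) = (k - 7*I)/(k + 7*I)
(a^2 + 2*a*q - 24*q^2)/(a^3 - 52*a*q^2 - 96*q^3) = (-a + 4*q)/(-a^2 + 6*a*q + 16*q^2)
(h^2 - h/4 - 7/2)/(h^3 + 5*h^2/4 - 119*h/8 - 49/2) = 2*(h - 2)/(2*h^2 - h - 28)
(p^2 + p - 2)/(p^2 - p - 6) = (p - 1)/(p - 3)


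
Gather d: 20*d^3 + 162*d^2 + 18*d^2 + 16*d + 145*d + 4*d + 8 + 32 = 20*d^3 + 180*d^2 + 165*d + 40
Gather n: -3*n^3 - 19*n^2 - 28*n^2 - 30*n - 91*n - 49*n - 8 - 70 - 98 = -3*n^3 - 47*n^2 - 170*n - 176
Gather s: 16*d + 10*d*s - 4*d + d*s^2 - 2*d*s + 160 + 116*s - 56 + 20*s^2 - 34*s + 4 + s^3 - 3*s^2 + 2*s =12*d + s^3 + s^2*(d + 17) + s*(8*d + 84) + 108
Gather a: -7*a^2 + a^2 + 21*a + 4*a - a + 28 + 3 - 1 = -6*a^2 + 24*a + 30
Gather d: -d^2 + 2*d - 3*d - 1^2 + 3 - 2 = -d^2 - d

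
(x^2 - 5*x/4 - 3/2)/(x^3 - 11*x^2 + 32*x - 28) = (x + 3/4)/(x^2 - 9*x + 14)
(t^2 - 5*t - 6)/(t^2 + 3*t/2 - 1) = 2*(t^2 - 5*t - 6)/(2*t^2 + 3*t - 2)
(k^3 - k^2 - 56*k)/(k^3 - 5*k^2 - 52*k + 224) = k/(k - 4)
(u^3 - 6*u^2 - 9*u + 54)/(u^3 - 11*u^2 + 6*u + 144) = (u - 3)/(u - 8)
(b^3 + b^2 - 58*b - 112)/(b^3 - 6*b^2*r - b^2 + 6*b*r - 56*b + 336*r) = (-b - 2)/(-b + 6*r)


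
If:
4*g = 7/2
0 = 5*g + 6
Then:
No Solution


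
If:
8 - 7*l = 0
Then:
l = 8/7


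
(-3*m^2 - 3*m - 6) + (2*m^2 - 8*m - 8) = -m^2 - 11*m - 14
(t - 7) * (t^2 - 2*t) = t^3 - 9*t^2 + 14*t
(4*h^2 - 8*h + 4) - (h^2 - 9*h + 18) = 3*h^2 + h - 14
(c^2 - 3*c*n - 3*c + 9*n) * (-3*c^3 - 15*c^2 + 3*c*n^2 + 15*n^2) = -3*c^5 + 9*c^4*n - 6*c^4 + 3*c^3*n^2 + 18*c^3*n + 45*c^3 - 9*c^2*n^3 + 6*c^2*n^2 - 135*c^2*n - 18*c*n^3 - 45*c*n^2 + 135*n^3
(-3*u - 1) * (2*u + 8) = -6*u^2 - 26*u - 8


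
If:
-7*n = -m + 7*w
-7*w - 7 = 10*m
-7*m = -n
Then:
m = 7/38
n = 49/38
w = -24/19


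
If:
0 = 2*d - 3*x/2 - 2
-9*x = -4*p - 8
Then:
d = 3*x/4 + 1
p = 9*x/4 - 2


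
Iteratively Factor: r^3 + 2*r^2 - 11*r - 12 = (r + 4)*(r^2 - 2*r - 3) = (r + 1)*(r + 4)*(r - 3)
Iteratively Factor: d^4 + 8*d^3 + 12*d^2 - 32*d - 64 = (d + 4)*(d^3 + 4*d^2 - 4*d - 16) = (d - 2)*(d + 4)*(d^2 + 6*d + 8) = (d - 2)*(d + 2)*(d + 4)*(d + 4)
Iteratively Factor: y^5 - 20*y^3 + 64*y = (y)*(y^4 - 20*y^2 + 64) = y*(y - 4)*(y^3 + 4*y^2 - 4*y - 16) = y*(y - 4)*(y - 2)*(y^2 + 6*y + 8) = y*(y - 4)*(y - 2)*(y + 2)*(y + 4)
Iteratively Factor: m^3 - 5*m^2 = (m - 5)*(m^2) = m*(m - 5)*(m)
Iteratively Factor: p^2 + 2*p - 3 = (p - 1)*(p + 3)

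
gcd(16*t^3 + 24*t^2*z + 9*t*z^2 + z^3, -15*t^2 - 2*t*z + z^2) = 1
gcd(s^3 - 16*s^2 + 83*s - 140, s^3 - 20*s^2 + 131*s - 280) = s^2 - 12*s + 35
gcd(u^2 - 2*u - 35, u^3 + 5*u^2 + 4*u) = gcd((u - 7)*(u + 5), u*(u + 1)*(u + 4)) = 1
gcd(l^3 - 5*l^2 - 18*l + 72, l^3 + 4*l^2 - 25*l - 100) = l + 4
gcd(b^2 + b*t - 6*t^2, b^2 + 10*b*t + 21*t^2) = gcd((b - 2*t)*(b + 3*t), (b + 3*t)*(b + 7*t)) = b + 3*t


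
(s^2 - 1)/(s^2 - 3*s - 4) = (s - 1)/(s - 4)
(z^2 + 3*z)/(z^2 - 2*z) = (z + 3)/(z - 2)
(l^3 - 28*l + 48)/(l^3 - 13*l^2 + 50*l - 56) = (l + 6)/(l - 7)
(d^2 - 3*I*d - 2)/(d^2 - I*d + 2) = (d - I)/(d + I)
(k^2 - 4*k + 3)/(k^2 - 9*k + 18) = (k - 1)/(k - 6)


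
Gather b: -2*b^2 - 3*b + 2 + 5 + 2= -2*b^2 - 3*b + 9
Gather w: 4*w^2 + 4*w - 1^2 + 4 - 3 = 4*w^2 + 4*w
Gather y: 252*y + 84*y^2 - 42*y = 84*y^2 + 210*y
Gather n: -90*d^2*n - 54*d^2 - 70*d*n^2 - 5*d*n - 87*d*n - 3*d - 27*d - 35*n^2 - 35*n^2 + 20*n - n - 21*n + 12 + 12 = -54*d^2 - 30*d + n^2*(-70*d - 70) + n*(-90*d^2 - 92*d - 2) + 24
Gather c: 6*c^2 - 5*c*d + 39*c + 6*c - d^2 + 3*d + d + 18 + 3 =6*c^2 + c*(45 - 5*d) - d^2 + 4*d + 21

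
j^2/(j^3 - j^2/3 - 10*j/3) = 3*j/(3*j^2 - j - 10)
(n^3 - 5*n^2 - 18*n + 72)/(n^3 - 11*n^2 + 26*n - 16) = (n^3 - 5*n^2 - 18*n + 72)/(n^3 - 11*n^2 + 26*n - 16)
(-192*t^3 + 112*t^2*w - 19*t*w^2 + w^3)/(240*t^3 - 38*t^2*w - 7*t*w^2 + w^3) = (-24*t^2 + 11*t*w - w^2)/(30*t^2 - t*w - w^2)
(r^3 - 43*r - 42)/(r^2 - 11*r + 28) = (r^2 + 7*r + 6)/(r - 4)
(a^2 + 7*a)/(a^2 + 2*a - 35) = a/(a - 5)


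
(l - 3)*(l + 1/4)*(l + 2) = l^3 - 3*l^2/4 - 25*l/4 - 3/2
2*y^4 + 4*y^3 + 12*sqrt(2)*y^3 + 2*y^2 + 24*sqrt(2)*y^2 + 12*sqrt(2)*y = y*(y + 6*sqrt(2))*(sqrt(2)*y + sqrt(2))^2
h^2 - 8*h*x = h*(h - 8*x)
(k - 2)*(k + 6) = k^2 + 4*k - 12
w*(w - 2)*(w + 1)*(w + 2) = w^4 + w^3 - 4*w^2 - 4*w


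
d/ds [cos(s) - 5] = -sin(s)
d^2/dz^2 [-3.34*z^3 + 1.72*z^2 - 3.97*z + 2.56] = 3.44 - 20.04*z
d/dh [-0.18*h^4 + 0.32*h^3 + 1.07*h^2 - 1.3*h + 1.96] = -0.72*h^3 + 0.96*h^2 + 2.14*h - 1.3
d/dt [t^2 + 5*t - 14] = 2*t + 5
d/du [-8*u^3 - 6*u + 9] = -24*u^2 - 6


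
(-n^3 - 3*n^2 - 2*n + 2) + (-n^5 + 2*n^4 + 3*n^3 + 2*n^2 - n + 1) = -n^5 + 2*n^4 + 2*n^3 - n^2 - 3*n + 3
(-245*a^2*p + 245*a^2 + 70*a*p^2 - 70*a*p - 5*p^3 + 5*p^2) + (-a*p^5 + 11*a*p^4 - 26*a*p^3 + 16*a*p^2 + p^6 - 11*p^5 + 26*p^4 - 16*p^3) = -245*a^2*p + 245*a^2 - a*p^5 + 11*a*p^4 - 26*a*p^3 + 86*a*p^2 - 70*a*p + p^6 - 11*p^5 + 26*p^4 - 21*p^3 + 5*p^2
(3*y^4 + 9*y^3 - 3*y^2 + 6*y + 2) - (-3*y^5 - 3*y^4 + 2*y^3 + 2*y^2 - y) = 3*y^5 + 6*y^4 + 7*y^3 - 5*y^2 + 7*y + 2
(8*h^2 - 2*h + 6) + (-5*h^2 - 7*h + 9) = 3*h^2 - 9*h + 15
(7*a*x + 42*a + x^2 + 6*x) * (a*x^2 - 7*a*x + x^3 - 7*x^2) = 7*a^2*x^3 - 7*a^2*x^2 - 294*a^2*x + 8*a*x^4 - 8*a*x^3 - 336*a*x^2 + x^5 - x^4 - 42*x^3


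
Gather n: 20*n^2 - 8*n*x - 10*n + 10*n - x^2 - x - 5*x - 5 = 20*n^2 - 8*n*x - x^2 - 6*x - 5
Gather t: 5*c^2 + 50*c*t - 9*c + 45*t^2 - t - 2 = 5*c^2 - 9*c + 45*t^2 + t*(50*c - 1) - 2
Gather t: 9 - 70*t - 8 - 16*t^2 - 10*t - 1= -16*t^2 - 80*t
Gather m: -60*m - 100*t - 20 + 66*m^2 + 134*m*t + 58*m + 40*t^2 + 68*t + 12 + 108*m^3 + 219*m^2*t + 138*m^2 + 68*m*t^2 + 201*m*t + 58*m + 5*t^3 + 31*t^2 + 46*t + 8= 108*m^3 + m^2*(219*t + 204) + m*(68*t^2 + 335*t + 56) + 5*t^3 + 71*t^2 + 14*t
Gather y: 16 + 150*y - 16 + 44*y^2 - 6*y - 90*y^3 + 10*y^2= -90*y^3 + 54*y^2 + 144*y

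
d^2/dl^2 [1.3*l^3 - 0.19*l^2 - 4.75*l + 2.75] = 7.8*l - 0.38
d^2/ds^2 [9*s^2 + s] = 18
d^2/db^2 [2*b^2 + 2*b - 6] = 4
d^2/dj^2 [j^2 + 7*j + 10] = 2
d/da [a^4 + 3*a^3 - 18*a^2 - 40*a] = 4*a^3 + 9*a^2 - 36*a - 40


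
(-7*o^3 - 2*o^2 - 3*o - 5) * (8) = -56*o^3 - 16*o^2 - 24*o - 40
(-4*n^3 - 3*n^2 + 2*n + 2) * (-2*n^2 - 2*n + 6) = 8*n^5 + 14*n^4 - 22*n^3 - 26*n^2 + 8*n + 12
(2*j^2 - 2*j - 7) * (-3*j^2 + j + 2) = -6*j^4 + 8*j^3 + 23*j^2 - 11*j - 14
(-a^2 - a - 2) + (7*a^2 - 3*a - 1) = 6*a^2 - 4*a - 3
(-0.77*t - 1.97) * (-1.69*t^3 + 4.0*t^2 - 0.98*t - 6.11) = 1.3013*t^4 + 0.2493*t^3 - 7.1254*t^2 + 6.6353*t + 12.0367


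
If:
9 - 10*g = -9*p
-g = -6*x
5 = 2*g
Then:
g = 5/2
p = 16/9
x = 5/12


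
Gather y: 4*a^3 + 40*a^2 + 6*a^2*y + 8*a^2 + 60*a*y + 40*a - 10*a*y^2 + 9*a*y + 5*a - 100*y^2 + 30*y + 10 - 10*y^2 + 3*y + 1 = 4*a^3 + 48*a^2 + 45*a + y^2*(-10*a - 110) + y*(6*a^2 + 69*a + 33) + 11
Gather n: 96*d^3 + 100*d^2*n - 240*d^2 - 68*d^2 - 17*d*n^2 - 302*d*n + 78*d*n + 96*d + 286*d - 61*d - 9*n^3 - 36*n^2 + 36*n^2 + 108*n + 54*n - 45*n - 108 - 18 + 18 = 96*d^3 - 308*d^2 - 17*d*n^2 + 321*d - 9*n^3 + n*(100*d^2 - 224*d + 117) - 108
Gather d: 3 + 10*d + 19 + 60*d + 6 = 70*d + 28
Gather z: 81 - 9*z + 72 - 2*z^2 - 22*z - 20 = -2*z^2 - 31*z + 133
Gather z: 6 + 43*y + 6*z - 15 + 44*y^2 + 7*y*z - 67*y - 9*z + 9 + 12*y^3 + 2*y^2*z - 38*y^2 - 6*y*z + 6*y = 12*y^3 + 6*y^2 - 18*y + z*(2*y^2 + y - 3)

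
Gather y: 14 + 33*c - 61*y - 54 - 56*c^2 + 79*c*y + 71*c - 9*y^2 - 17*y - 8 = -56*c^2 + 104*c - 9*y^2 + y*(79*c - 78) - 48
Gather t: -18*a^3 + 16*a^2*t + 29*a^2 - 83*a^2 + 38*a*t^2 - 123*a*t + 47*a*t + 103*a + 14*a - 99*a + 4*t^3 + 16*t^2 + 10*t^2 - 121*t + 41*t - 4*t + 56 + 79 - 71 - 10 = -18*a^3 - 54*a^2 + 18*a + 4*t^3 + t^2*(38*a + 26) + t*(16*a^2 - 76*a - 84) + 54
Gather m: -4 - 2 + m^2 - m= m^2 - m - 6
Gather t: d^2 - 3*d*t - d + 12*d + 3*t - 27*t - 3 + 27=d^2 + 11*d + t*(-3*d - 24) + 24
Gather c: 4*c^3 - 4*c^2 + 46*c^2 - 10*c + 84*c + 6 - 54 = 4*c^3 + 42*c^2 + 74*c - 48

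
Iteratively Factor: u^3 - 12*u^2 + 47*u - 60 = (u - 5)*(u^2 - 7*u + 12) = (u - 5)*(u - 4)*(u - 3)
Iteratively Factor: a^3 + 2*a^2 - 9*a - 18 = (a + 2)*(a^2 - 9) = (a - 3)*(a + 2)*(a + 3)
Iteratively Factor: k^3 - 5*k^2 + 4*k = (k - 4)*(k^2 - k) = k*(k - 4)*(k - 1)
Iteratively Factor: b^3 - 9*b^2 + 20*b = (b)*(b^2 - 9*b + 20) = b*(b - 4)*(b - 5)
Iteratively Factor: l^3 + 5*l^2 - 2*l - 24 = (l - 2)*(l^2 + 7*l + 12) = (l - 2)*(l + 3)*(l + 4)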